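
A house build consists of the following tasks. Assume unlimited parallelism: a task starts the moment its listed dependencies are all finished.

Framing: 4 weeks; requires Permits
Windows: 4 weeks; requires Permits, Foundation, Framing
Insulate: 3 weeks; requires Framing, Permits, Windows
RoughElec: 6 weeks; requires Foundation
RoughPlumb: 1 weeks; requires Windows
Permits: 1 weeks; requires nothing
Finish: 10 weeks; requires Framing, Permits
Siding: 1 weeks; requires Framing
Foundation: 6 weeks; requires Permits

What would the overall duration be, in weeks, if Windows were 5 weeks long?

Critical path before the change: Permits→Framing→Finish = 1+4+10 = 15 giving 15 weeks.
Windows is off the critical path — its longest chain is 14 weeks, giving 1 of slack.
New critical path: Permits→Foundation→Windows→Insulate = 1+6+5+3 = 15 ⇒ 15 weeks.

15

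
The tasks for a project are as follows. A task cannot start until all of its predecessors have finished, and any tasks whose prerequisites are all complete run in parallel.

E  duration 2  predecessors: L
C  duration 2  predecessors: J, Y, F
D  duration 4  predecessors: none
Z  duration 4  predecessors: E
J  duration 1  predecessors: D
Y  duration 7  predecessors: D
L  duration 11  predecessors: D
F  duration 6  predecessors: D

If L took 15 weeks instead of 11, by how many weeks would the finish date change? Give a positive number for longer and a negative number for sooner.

Actual critical path: D→L→E→Z = 4+11+2+4 = 21 ⇒ 21 weeks.
Since L is critical, the +4 change carries straight to that chain (now 25 weeks).
That remains the longest chain; total 25 weeks.
Change in finish: 25 − 21 = +4 weeks.

4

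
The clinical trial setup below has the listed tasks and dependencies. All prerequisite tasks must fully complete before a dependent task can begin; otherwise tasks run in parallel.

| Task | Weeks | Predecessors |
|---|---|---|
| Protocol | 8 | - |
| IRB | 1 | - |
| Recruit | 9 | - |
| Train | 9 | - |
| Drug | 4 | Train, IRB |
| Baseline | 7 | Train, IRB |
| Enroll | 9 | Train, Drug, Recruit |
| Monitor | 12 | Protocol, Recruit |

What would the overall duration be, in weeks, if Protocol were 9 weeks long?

As given, the longest chain is Train→Drug→Enroll = 9+4+9 = 22, so the finish is 22 weeks.
Protocol has 2 weeks of float (longest path through it is 20).
No other chain overtakes it, so the finish is 22 weeks.

22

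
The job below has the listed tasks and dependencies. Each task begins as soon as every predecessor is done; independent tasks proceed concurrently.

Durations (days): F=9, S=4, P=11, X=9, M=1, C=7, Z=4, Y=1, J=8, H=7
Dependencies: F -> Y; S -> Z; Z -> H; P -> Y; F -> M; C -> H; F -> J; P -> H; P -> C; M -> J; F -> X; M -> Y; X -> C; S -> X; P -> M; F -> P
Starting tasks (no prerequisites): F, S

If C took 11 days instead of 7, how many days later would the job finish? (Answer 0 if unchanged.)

Critical path before the change: F→P→C→H = 9+11+7+7 = 34 giving 34 days.
C is on the critical path; changing it to 11 makes that path 38 days.
The critical path is still F→P→C→H; finish is now 38 days.
Change in finish: 38 − 34 = +4 days.

4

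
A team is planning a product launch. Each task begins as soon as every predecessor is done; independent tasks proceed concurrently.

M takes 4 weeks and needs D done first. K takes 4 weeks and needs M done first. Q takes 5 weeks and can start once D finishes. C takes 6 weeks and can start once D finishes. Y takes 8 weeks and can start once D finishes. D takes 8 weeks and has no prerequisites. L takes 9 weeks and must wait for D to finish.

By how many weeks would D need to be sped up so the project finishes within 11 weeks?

Current finish: 17 weeks; target: 11.
D is on every critical path, so each week cut from D cuts the finish by one (this holds down to a finish of 10).
Need 17 − 11 = 6 weeks off D → D becomes 2 weeks, finish becomes 11.

6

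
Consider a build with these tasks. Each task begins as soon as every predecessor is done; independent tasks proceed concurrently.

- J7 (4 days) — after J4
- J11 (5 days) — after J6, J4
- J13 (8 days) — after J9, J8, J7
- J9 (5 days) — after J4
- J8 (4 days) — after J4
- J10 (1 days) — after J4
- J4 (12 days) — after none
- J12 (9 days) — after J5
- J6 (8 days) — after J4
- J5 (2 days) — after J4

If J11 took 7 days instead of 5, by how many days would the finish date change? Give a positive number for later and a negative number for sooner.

2

As given, the longest chain is J4→J6→J11 = 12+8+5 = 25, so the finish is 25 days.
J11 is on the critical path; changing it to 7 makes that path 27 days.
The critical path is still J4→J6→J11; finish is now 27 days.
Change in finish: 27 − 25 = +2 days.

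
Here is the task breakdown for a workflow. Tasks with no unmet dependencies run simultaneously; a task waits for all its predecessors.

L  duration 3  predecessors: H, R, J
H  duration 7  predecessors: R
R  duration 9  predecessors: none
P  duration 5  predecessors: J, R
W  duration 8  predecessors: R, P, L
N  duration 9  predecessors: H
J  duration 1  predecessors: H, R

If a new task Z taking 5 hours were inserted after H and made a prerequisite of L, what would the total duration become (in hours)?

Originally the job takes 30 hours.
With Z inserted, L now waits for max(H, R, J, Z).
New critical path: R→H→Z→L→W = 9+7+5+3+8 = 32 ⇒ 32 hours.

32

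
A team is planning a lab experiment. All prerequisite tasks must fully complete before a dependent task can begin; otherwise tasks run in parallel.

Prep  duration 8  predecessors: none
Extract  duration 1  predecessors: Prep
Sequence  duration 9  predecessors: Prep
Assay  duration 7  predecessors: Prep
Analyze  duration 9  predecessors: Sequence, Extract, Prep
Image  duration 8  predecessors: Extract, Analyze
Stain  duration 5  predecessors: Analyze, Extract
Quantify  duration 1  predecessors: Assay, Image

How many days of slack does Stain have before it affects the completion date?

4

Critical path: Prep→Sequence→Analyze→Image→Quantify = 8+9+9+8+1 = 35, so the finish is 35 days.
The longest chain containing Stain totals 31 days.
Float = 35 − 31 = 4.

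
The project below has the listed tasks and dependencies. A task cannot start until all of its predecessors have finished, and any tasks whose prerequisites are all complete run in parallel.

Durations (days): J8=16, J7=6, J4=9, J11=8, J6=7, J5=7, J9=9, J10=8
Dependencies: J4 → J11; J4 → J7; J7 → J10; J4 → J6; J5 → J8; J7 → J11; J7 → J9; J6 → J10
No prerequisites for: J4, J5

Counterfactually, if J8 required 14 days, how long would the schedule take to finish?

24

As given, the longest chain is J4→J6→J10 = 9+7+8 = 24, so the finish is 24 days.
J8 is off the critical path — its longest chain is 23 days, giving 1 of slack.
No other chain overtakes it, so the finish is 24 days.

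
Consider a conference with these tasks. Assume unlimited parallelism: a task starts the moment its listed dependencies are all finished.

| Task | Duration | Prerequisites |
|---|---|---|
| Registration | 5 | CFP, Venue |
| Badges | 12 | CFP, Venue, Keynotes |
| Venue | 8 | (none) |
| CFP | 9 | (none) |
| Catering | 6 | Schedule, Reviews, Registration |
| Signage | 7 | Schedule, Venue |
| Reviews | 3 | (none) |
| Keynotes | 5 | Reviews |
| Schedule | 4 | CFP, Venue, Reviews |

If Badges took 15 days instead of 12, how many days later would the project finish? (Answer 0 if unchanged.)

As given, the longest chain is CFP→Badges = 9+12 = 21, so the finish is 21 days.
Badges lies on that path, so at 15 days the path becomes 24 days.
The critical path is still CFP→Badges; finish is now 24 days.
Change in finish: 24 − 21 = +3 days.

3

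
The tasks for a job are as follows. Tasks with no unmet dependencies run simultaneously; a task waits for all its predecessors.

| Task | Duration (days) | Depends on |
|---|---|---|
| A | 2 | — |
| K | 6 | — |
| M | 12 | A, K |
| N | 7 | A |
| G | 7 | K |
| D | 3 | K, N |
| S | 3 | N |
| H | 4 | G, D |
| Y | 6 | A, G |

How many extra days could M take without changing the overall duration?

1

K→G→Y = 6+7+6 = 19 sets the makespan at 19 days.
Longest path through M: 18 days (earliest finish 18, latest finish 19).
Float = 19 − 18 = 1.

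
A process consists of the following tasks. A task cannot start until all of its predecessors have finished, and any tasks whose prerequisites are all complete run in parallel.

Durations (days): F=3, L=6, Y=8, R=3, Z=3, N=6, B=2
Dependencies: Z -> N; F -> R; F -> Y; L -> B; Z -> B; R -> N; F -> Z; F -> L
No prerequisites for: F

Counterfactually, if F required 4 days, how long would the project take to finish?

13

As given, the longest chain is F→R→N = 3+3+6 = 12, so the finish is 12 days.
F lies on that path, so at 4 days the path becomes 13 days.
No other chain overtakes it, so the finish is 13 days.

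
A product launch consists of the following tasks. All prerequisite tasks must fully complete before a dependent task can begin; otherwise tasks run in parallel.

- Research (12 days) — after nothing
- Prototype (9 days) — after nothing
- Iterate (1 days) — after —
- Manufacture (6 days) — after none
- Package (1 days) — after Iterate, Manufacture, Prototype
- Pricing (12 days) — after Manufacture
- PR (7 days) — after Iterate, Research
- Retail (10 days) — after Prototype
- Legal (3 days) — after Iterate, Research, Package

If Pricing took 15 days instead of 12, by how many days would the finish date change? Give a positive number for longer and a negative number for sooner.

2

Critical path before the change: Research→PR = 12+7 = 19 giving 19 days.
The longest path through Pricing is only 18 days, so Pricing has float 1.
The binding chain switches to Manufacture→Pricing = 6+15 = 21; finish 21 days.
Change in finish: 21 − 19 = +2 days.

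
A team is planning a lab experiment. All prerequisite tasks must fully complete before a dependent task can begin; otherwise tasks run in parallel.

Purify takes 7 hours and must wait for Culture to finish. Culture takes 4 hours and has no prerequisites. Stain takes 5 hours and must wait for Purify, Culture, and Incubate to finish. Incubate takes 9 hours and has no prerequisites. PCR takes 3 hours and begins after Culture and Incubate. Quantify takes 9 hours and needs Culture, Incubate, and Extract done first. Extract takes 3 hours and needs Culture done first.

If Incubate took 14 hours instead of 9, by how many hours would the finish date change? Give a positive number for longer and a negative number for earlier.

5

Baseline: Incubate→Quantify = 9+9 = 18 → 18 hours.
Since Incubate is critical, the +5 change carries straight to that chain (now 23 hours).
That remains the longest chain; total 23 hours.
Change in finish: 23 − 18 = +5 hours.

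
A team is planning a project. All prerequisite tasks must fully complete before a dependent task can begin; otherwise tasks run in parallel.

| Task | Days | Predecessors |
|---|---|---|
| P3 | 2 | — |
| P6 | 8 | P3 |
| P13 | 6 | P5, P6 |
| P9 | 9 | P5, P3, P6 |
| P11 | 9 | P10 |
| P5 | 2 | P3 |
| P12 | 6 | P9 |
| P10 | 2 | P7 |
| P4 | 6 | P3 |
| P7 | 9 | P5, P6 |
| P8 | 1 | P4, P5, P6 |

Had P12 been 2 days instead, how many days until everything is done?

Baseline: P3→P6→P7→P10→P11 = 2+8+9+2+9 = 30 → 30 days.
The longest path through P12 is only 25 days, so P12 has float 5.
The critical path is still P3→P6→P7→P10→P11; finish is now 30 days.

30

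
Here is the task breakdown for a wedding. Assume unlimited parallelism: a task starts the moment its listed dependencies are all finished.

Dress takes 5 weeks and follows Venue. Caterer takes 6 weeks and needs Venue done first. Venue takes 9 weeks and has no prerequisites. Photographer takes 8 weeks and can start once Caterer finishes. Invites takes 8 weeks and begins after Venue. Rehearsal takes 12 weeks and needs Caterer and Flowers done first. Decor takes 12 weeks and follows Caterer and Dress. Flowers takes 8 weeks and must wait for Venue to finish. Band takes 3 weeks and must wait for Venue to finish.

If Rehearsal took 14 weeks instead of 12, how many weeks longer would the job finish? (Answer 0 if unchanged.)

Actual critical path: Venue→Flowers→Rehearsal = 9+8+12 = 29 ⇒ 29 weeks.
Since Rehearsal is critical, the +2 change carries straight to that chain (now 31 weeks).
No other chain overtakes it, so the finish is 31 weeks.
Change in finish: 31 − 29 = +2 weeks.

2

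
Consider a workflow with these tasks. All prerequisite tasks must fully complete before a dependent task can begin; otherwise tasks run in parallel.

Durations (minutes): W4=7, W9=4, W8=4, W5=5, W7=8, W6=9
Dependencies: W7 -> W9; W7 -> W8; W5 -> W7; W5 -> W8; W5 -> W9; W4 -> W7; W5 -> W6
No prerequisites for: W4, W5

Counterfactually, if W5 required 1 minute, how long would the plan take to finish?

Actual critical path: W4→W7→W8 = 7+8+4 = 19 ⇒ 19 minutes.
The longest path through W5 is only 17 minutes, so W5 has float 2.
That remains the longest chain; total 19 minutes.

19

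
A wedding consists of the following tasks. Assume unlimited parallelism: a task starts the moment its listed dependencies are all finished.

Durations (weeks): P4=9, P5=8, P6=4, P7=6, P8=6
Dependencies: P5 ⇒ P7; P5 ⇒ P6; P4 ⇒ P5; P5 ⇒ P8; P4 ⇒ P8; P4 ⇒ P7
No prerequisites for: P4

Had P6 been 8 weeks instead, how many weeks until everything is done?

Critical path before the change: P4→P5→P7 = 9+8+6 = 23 giving 23 weeks.
The longest path through P6 is only 21 weeks, so P6 has float 2.
The binding chain switches to P4→P5→P6 = 9+8+8 = 25; finish 25 weeks.

25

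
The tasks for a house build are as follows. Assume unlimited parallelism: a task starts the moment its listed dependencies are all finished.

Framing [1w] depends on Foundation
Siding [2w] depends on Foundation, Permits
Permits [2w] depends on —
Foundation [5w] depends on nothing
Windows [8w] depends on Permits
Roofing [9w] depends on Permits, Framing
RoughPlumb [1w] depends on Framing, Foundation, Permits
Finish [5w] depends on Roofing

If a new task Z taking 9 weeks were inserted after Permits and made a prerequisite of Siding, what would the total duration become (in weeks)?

Originally the house build takes 20 weeks.
With Z inserted, Siding now waits for max(Foundation, Permits, Z).
New critical path: Foundation→Framing→Roofing→Finish = 5+1+9+5 = 20 ⇒ 20 weeks.

20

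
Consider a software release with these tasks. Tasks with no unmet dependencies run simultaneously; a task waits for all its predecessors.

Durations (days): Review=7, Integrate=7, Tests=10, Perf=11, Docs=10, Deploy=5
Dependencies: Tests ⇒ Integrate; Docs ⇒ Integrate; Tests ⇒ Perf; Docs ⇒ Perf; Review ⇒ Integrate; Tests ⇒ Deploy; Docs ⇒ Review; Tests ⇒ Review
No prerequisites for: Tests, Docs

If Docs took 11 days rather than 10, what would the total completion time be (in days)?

25

Actual critical path: Docs→Review→Integrate = 10+7+7 = 24 ⇒ 24 days.
Docs is on the critical path; changing it to 11 makes that path 25 days.
No other chain overtakes it, so the finish is 25 days.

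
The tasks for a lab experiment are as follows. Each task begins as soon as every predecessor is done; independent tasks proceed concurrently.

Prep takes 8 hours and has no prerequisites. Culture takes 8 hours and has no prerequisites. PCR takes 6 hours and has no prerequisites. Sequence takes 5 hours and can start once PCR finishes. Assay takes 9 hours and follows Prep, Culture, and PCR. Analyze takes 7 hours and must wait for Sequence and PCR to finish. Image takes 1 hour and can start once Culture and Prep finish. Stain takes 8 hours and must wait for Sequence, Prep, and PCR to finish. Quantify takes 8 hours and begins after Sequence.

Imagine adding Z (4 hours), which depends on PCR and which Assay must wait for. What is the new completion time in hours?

19

Originally the project takes 19 hours.
With Z inserted, Assay now waits for max(Prep, Culture, PCR, Z).
New critical path: PCR→Z→Assay = 6+4+9 = 19 ⇒ 19 hours.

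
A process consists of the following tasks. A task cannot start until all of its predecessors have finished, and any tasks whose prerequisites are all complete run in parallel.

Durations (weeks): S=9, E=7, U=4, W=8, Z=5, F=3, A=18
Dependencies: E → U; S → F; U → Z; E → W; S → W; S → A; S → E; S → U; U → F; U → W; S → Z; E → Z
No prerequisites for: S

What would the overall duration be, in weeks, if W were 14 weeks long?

34

The binding path is S→E→U→W = 9+7+4+8 = 28; finish at 28 weeks.
W lies on that path, so at 14 weeks the path becomes 34 weeks.
The critical path is still S→E→U→W; finish is now 34 weeks.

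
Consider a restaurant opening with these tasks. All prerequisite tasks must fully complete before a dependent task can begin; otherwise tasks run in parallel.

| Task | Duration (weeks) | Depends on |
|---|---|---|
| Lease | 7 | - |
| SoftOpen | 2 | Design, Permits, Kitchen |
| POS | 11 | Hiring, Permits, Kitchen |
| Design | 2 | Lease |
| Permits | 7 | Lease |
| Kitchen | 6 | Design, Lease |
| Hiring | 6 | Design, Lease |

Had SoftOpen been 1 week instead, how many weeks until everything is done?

Actual critical path: Lease→Design→Kitchen→POS = 7+2+6+11 = 26 ⇒ 26 weeks.
SoftOpen is off the critical path — its longest chain is 17 weeks, giving 9 of slack.
No other chain overtakes it, so the finish is 26 weeks.

26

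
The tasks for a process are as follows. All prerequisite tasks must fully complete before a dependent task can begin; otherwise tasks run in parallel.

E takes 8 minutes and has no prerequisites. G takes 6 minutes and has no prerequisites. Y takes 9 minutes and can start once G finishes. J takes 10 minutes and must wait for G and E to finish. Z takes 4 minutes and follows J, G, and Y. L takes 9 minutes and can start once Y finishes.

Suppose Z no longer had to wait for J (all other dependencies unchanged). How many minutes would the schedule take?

Before: longest chain G→Y→L = 6+9+9 = 24, finish 24.
Without J→Z, Z's earliest start moves from 18 to 15.
The longest chain is now G→Y→L = 6+9+9 = 24, so the schedule takes 24 minutes.

24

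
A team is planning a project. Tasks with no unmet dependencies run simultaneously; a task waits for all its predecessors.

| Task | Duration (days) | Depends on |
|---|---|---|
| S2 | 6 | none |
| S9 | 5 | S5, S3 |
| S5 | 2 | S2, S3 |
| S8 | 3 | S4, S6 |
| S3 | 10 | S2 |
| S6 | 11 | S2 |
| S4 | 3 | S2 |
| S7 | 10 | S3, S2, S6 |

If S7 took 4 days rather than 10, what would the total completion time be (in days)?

The binding path is S2→S6→S7 = 6+11+10 = 27; finish at 27 days.
S7 lies on that path, so at 4 days the path becomes 21 days.
Now S2→S3→S5→S9 = 6+10+2+5 = 23 is longest, so the finish becomes 23 days.

23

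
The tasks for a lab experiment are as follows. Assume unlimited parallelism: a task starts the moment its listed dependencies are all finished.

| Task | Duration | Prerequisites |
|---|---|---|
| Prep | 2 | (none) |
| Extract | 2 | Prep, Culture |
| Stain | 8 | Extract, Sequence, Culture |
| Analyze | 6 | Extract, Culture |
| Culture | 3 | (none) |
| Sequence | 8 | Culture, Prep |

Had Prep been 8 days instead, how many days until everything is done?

Critical path before the change: Culture→Sequence→Stain = 3+8+8 = 19 giving 19 days.
Prep is off the critical path — its longest chain is 18 days, giving 1 of slack.
The binding chain switches to Prep→Sequence→Stain = 8+8+8 = 24; finish 24 days.

24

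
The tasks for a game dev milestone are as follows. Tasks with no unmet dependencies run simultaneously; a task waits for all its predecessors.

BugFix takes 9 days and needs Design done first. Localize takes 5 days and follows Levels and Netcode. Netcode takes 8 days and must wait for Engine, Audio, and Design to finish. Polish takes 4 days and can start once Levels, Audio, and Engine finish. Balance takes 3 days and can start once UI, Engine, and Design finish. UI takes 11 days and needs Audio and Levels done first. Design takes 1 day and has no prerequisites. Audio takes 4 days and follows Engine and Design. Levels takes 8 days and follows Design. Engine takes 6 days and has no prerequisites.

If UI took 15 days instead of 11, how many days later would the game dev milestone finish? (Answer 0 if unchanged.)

Critical path before the change: Engine→Audio→UI→Balance = 6+4+11+3 = 24 giving 24 days.
Since UI is critical, the +4 change carries straight to that chain (now 28 days).
The critical path is still Engine→Audio→UI→Balance; finish is now 28 days.
Change in finish: 28 − 24 = +4 days.

4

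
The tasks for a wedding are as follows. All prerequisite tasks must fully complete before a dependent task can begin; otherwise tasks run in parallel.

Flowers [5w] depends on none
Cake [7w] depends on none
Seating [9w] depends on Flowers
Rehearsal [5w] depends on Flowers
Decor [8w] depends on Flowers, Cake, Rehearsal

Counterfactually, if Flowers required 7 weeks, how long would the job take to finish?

20

Baseline: Flowers→Rehearsal→Decor = 5+5+8 = 18 → 18 weeks.
Flowers lies on that path, so at 7 weeks the path becomes 20 weeks.
The critical path is still Flowers→Rehearsal→Decor; finish is now 20 weeks.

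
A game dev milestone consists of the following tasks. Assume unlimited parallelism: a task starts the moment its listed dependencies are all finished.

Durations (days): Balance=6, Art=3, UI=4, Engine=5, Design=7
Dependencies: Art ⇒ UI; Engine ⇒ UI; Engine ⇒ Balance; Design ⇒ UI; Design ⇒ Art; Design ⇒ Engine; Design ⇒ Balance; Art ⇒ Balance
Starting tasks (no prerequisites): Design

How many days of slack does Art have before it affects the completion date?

2

The longest chain is Design→Engine→Balance = 7+5+6 = 18; overall finish 18 days.
Longest path through Art: 16 days (earliest finish 10, latest finish 12).
So Art can slip 12 − 10 = 2 days.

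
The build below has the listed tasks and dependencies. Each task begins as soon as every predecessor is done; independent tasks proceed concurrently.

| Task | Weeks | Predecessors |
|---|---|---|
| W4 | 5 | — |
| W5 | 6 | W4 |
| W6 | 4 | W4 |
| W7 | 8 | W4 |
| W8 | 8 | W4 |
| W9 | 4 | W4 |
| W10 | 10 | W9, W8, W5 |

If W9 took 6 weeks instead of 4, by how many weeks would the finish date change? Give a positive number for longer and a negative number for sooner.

Baseline: W4→W8→W10 = 5+8+10 = 23 → 23 weeks.
The longest path through W9 is only 19 weeks, so W9 has float 4.
The critical path is still W4→W8→W10; finish is now 23 weeks.
Change in finish: 23 − 23 = +0 weeks.

0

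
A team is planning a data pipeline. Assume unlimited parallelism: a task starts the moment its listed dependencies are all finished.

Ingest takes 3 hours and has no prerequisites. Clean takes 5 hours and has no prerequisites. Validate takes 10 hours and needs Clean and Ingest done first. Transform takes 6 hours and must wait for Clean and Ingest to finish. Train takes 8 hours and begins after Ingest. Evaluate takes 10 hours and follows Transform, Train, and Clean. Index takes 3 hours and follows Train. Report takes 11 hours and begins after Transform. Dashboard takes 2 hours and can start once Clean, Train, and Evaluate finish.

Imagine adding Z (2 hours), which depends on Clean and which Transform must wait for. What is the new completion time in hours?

Originally the plan takes 23 hours.
With Z inserted, Transform now waits for max(Clean, Ingest, Z).
New critical path: Clean→Z→Transform→Evaluate→Dashboard = 5+2+6+10+2 = 25 ⇒ 25 hours.

25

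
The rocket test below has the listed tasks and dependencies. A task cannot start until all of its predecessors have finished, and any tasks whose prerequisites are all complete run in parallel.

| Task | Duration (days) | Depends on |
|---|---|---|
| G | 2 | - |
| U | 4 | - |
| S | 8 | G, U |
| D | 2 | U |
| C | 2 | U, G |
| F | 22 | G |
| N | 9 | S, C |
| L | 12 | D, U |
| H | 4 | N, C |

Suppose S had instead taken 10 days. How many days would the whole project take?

27

Actual critical path: U→S→N→H = 4+8+9+4 = 25 ⇒ 25 days.
S lies on that path, so at 10 days the path becomes 27 days.
No other chain overtakes it, so the finish is 27 days.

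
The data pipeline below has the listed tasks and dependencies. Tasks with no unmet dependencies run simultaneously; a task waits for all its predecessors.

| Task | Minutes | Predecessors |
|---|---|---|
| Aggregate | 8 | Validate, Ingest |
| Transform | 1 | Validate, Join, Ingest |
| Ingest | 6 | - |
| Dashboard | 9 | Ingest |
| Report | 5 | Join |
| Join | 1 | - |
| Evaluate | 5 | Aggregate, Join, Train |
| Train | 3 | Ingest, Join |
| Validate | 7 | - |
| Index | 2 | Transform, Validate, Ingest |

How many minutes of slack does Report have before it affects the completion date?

14

Critical path: Validate→Aggregate→Evaluate = 7+8+5 = 20, so the finish is 20 minutes.
Longest path through Report: 6 minutes (earliest finish 6, latest finish 20).
Slack of Report = 15 − 1 = 14 minutes.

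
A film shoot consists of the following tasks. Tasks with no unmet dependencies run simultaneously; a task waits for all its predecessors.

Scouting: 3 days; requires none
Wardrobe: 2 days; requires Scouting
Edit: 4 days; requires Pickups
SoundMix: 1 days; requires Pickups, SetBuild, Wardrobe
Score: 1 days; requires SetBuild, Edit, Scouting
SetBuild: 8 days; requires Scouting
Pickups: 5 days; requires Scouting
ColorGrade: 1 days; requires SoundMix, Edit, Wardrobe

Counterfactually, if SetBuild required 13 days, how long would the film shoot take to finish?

18

Critical path before the change: Scouting→SetBuild→SoundMix→ColorGrade = 3+8+1+1 = 13 giving 13 days.
SetBuild lies on that path, so at 13 days the path becomes 18 days.
No other chain overtakes it, so the finish is 18 days.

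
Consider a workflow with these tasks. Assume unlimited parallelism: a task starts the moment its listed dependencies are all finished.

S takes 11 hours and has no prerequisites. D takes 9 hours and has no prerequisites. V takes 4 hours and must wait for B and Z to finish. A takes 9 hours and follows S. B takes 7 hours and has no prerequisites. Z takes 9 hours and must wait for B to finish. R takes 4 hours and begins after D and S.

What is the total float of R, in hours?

5

Critical path: S→A = 11+9 = 20, so the finish is 20 hours.
Longest path through R: 15 hours (earliest finish 15, latest finish 20).
Slack of R = 16 − 11 = 5 hours.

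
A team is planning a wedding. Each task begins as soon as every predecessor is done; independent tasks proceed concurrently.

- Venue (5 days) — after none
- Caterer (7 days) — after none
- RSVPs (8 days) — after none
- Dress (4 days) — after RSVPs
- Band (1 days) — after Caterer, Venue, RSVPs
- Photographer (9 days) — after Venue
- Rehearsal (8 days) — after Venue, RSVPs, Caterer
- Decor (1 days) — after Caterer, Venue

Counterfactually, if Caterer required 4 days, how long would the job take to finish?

16

Critical path before the change: RSVPs→Rehearsal = 8+8 = 16 giving 16 days.
The longest path through Caterer is only 15 days, so Caterer has float 1.
That remains the longest chain; total 16 days.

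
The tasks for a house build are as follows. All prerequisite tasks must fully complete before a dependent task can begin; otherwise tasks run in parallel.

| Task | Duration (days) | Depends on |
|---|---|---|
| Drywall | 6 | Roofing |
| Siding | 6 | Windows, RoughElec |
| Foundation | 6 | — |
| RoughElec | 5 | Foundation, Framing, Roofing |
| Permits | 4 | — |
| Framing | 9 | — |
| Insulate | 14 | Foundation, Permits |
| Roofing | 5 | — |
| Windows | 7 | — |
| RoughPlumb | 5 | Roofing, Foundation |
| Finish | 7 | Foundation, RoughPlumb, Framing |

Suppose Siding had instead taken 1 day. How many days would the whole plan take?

The binding path is Framing→RoughElec→Siding = 9+5+6 = 20; finish at 20 days.
Since Siding is critical, the -5 change carries straight to that chain (now 15 days).
The binding chain switches to Foundation→Insulate = 6+14 = 20; finish 20 days.

20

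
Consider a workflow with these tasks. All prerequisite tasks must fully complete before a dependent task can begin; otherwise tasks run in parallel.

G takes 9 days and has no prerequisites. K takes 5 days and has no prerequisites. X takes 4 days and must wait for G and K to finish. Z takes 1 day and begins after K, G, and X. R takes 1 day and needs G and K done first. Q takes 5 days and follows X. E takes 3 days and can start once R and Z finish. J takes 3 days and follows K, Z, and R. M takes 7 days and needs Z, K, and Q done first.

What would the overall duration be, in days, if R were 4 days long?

25

The binding path is G→X→Q→M = 9+4+5+7 = 25; finish at 25 days.
R is off the critical path — its longest chain is 13 days, giving 12 of slack.
That remains the longest chain; total 25 days.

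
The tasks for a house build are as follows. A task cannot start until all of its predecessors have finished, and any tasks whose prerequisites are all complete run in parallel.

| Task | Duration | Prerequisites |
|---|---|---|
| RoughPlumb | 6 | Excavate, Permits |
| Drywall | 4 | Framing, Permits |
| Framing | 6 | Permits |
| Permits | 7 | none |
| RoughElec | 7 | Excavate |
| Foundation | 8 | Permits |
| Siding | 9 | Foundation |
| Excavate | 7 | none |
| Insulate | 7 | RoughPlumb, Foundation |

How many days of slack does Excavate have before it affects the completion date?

Critical path: Permits→Foundation→Siding = 7+8+9 = 24, so the finish is 24 days.
Excavate finishes as early as 7 and must finish by 11.
Slack of Excavate = 4 − 0 = 4 days.

4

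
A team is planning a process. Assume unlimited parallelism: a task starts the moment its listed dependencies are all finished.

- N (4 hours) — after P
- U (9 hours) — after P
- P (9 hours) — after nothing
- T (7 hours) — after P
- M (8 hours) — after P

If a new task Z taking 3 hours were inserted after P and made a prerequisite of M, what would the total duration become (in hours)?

20

Originally the schedule takes 18 hours.
With Z inserted, M now waits for max(P, Z).
New critical path: P→Z→M = 9+3+8 = 20 ⇒ 20 hours.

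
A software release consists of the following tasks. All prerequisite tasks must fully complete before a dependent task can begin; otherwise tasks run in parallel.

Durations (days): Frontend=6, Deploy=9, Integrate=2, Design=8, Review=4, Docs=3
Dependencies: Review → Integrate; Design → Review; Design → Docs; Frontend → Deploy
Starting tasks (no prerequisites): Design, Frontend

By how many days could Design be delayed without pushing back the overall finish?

1

Frontend→Deploy = 6+9 = 15 sets the makespan at 15 days.
The longest chain containing Design totals 14 days.
Float = 15 − 14 = 1.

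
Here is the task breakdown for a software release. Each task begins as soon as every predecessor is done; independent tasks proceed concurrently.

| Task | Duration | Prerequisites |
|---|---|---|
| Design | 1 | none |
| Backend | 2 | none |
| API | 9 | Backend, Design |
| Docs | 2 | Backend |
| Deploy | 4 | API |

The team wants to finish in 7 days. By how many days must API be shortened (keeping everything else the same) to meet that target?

8

Current finish: 15 days; target: 7.
API is on every critical path, so each day cut from API cuts the finish by one (this holds down to a finish of 7).
Need 15 − 7 = 8 days off API → API becomes 1 day, finish becomes 7.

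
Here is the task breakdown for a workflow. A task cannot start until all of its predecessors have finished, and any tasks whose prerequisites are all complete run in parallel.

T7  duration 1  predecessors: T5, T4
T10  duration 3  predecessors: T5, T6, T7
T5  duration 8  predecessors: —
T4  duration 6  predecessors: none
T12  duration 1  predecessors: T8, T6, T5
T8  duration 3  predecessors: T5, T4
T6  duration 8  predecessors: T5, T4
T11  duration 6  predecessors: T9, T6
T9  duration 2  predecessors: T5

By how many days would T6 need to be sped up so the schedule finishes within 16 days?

6

Current finish: 22 days; target: 16.
T6 is on every critical path, so each day cut from T6 cuts the finish by one (this holds down to a finish of 16).
Need 22 − 16 = 6 days off T6 → T6 becomes 2 days, finish becomes 16.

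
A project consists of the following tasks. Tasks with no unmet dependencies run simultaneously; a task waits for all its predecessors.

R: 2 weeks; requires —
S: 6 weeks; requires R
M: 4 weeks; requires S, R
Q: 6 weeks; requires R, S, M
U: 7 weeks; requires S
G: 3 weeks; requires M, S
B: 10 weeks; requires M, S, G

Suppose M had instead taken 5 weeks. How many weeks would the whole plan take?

26

Critical path before the change: R→S→M→G→B = 2+6+4+3+10 = 25 giving 25 weeks.
Since M is critical, the +1 change carries straight to that chain (now 26 weeks).
That remains the longest chain; total 26 weeks.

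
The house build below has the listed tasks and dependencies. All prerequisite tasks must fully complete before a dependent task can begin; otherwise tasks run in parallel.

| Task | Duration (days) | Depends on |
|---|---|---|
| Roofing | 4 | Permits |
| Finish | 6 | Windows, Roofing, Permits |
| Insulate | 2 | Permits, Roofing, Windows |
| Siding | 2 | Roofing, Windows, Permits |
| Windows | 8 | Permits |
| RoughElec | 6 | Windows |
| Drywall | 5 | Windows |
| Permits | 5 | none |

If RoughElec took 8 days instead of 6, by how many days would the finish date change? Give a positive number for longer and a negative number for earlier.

2

Critical path before the change: Permits→Windows→RoughElec = 5+8+6 = 19 giving 19 days.
Since RoughElec is critical, the +2 change carries straight to that chain (now 21 days).
The critical path is still Permits→Windows→RoughElec; finish is now 21 days.
Change in finish: 21 − 19 = +2 days.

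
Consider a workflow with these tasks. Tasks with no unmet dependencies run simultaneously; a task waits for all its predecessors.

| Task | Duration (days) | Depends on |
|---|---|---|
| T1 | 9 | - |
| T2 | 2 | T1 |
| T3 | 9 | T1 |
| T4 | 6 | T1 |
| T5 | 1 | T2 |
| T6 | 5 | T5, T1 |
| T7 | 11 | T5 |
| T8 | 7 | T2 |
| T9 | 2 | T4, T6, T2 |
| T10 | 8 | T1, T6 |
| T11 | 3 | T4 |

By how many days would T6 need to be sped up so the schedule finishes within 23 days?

Current finish: 25 days; target: 23.
T6 is on every critical path, so each day cut from T6 cuts the finish by one (this holds down to a finish of 23).
Need 25 − 23 = 2 days off T6 → T6 becomes 3 days, finish becomes 23.

2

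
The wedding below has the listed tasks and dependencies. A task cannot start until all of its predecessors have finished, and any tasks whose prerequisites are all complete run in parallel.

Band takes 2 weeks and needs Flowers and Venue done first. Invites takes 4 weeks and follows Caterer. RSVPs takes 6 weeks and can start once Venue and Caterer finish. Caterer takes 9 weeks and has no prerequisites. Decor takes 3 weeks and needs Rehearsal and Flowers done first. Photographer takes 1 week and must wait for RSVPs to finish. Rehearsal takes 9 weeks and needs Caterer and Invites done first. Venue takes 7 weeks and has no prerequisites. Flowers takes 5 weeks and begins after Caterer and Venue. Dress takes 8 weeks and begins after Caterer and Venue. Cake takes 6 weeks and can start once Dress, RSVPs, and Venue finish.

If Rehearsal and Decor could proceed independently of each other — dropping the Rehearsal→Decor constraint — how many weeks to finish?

Original critical path: Caterer→Invites→Rehearsal→Decor = 9+4+9+3 = 25 ⇒ 25 weeks.
Without Rehearsal→Decor, Decor's earliest start moves from 22 to 14.
New critical path: Caterer→Dress→Cake = 9+8+6 = 23 ⇒ 23 weeks.

23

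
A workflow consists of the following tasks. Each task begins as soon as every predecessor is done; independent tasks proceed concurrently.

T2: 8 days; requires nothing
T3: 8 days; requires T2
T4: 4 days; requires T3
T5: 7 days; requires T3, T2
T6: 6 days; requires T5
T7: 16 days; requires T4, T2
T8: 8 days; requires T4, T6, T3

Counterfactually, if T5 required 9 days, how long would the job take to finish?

39

Actual critical path: T2→T3→T5→T6→T8 = 8+8+7+6+8 = 37 ⇒ 37 days.
T5 is on the critical path; changing it to 9 makes that path 39 days.
That remains the longest chain; total 39 days.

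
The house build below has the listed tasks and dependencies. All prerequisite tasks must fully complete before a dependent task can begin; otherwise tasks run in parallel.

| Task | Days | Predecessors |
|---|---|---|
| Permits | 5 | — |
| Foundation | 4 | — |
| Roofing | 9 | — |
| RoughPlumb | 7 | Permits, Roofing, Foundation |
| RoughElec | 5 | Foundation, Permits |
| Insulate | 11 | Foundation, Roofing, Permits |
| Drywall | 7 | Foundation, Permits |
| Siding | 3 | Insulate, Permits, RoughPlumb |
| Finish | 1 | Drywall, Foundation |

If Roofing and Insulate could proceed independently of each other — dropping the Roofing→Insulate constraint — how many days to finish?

19

Before: longest chain Roofing→Insulate→Siding = 9+11+3 = 23, finish 23.
Without Roofing→Insulate, Insulate's earliest start moves from 9 to 5.
The longest chain is now Permits→Insulate→Siding = 5+11+3 = 19, so the project takes 19 days.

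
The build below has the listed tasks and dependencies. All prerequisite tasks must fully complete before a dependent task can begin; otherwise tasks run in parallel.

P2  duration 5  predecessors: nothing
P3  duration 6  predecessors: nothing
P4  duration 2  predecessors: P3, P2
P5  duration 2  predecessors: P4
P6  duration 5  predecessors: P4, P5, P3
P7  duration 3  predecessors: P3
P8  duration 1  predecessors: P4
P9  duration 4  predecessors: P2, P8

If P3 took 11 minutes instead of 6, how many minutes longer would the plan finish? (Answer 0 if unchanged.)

Critical path before the change: P3→P4→P5→P6 = 6+2+2+5 = 15 giving 15 minutes.
Since P3 is critical, the +5 change carries straight to that chain (now 20 minutes).
That remains the longest chain; total 20 minutes.
Change in finish: 20 − 15 = +5 minutes.

5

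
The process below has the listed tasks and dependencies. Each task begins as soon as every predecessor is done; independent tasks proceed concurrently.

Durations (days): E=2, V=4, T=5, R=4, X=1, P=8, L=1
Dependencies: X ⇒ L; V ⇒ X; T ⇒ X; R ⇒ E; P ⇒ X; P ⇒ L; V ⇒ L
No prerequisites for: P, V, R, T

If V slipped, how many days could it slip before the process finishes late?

P→X→L = 8+1+1 = 10 sets the makespan at 10 days.
The longest chain containing V totals 6 days.
So V can slip 8 − 4 = 4 days.

4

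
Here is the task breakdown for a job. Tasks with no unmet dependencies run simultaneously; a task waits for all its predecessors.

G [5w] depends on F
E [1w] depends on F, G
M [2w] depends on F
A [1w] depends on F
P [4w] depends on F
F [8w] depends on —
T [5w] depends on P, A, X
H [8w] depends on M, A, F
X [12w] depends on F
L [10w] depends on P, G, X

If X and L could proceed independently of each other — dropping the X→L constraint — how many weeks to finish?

25

Original critical path: F→X→L = 8+12+10 = 30 ⇒ 30 weeks.
Without X→L, L's earliest start moves from 20 to 13.
After: F→X→T = 8+12+5 = 25 → 25 weeks.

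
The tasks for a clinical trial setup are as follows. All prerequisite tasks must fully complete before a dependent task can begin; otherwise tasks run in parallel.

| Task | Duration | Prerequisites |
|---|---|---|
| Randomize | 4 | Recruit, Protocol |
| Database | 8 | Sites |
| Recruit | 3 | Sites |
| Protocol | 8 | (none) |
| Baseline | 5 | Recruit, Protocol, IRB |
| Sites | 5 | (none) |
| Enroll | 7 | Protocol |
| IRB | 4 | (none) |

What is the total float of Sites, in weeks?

2

Protocol→Enroll = 8+7 = 15 sets the makespan at 15 weeks.
Longest path through Sites: 13 weeks (earliest finish 5, latest finish 7).
Float = 15 − 13 = 2.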